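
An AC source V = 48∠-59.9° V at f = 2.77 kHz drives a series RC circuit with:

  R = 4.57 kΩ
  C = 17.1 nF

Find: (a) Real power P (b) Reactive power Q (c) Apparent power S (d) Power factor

Step 1 — Angular frequency: ω = 2π·f = 2π·2770 = 1.74e+04 rad/s.
Step 2 — Component impedances:
  R: Z = R = 4570 Ω
  C: Z = 1/(jωC) = -j/(ω·C) = 0 - j3360 Ω
Step 3 — Series combination: Z_total = R + C = 4570 - j3360 Ω = 5672∠-36.3° Ω.
Step 4 — Source phasor: V = 48∠-59.9° V = 24.07 - j41.53 V.
Step 5 — Current: I = V / Z = 0.007756 - j0.003384 A = 0.008462∠-23.6° A.
Step 6 — Complex power: S = V·I* = 0.3273 - j0.2406 VA.
Step 7 — Real power: P = Re(S) = 0.3273 W.
Step 8 — Reactive power: Q = Im(S) = -0.2406 VAR.
Step 9 — Apparent power: |S| = 0.4062 VA.
Step 10 — Power factor: PF = P/|S| = 0.8057 (leading).

(a) P = 0.3273 W  (b) Q = -0.2406 VAR  (c) S = 0.4062 VA  (d) PF = 0.8057 (leading)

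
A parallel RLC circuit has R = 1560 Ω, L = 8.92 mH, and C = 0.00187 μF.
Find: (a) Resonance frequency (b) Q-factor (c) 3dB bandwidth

Step 1 — Resonance: ω₀ = 1/√(LC) = 1/√(0.00892·1.87e-09) = 2.448e+05 rad/s.
Step 2 — f₀ = ω₀/(2π) = 3.897e+04 Hz.
Step 3 — Parallel Q: Q = R/(ω₀L) = 1560/(2.448e+05·0.00892) = 0.7143.
Step 4 — Bandwidth: Δω = ω₀/Q = 3.428e+05 rad/s; BW = Δω/(2π) = 5.456e+04 Hz.

(a) f₀ = 3.897e+04 Hz  (b) Q = 0.7143  (c) BW = 5.456e+04 Hz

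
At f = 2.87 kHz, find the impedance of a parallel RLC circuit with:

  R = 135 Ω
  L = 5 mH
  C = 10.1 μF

Step 1 — Angular frequency: ω = 2π·f = 2π·2870 = 1.803e+04 rad/s.
Step 2 — Component impedances:
  R: Z = R = 135 Ω
  L: Z = jωL = j·1.803e+04·0.005 = 0 + j90.16 Ω
  C: Z = 1/(jωC) = -j/(ω·C) = 0 - j5.491 Ω
Step 3 — Parallel combination: 1/Z_total = 1/R + 1/L + 1/C; Z_total = 0.2527 - j5.836 Ω = 5.841∠-87.5° Ω.

Z = 0.2527 - j5.836 Ω = 5.841∠-87.5° Ω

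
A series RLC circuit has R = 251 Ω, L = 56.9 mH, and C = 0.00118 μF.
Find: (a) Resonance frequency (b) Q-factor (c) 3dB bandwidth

Step 1 — Resonance condition Im(Z)=0 gives ω₀ = 1/√(LC).
Step 2 — ω₀ = 1/√(0.0569·1.18e-09) = 1.22e+05 rad/s.
Step 3 — f₀ = ω₀/(2π) = 1.942e+04 Hz.
Step 4 — Series Q: Q = ω₀L/R = 1.22e+05·0.0569/251 = 27.67.
Step 5 — 3dB bandwidth: Δω = ω₀/Q = 4411 rad/s; BW = Δω/(2π) = 702.1 Hz.

(a) f₀ = 1.942e+04 Hz  (b) Q = 27.67  (c) BW = 702.1 Hz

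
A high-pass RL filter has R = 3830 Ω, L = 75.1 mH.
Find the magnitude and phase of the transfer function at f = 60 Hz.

Step 1 — Angular frequency: ω = 2π·60 = 377 rad/s.
Step 2 — Transfer function: H(jω) = jωL/(R + jωL).
Step 3 — Numerator jωL = j·28.31; denominator R + jωL = 3830 + j28.31.
Step 4 — H = 5.464e-05 + j0.007392.
Step 5 — Magnitude: |H| = 0.007392 (-42.6 dB); phase: φ = 89.6°.

|H| = 0.007392 (-42.6 dB), φ = 89.6°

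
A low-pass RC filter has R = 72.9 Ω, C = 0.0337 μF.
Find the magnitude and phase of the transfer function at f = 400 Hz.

Step 1 — Angular frequency: ω = 2π·400 = 2513 rad/s.
Step 2 — Transfer function: H(jω) = 1/(1 + jωRC).
Step 3 — Denominator: 1 + jωRC = 1 + j·2513·72.9·3.37e-08 = 1 + j0.006174.
Step 4 — H = 1 - j0.006174.
Step 5 — Magnitude: |H| = 1 (-0.0 dB); phase: φ = -0.4°.

|H| = 1 (-0.0 dB), φ = -0.4°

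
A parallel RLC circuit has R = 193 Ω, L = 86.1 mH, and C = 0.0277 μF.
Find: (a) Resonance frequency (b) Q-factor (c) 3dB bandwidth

Step 1 — Resonance: ω₀ = 1/√(LC) = 1/√(0.0861·2.77e-08) = 2.048e+04 rad/s.
Step 2 — f₀ = ω₀/(2π) = 3259 Hz.
Step 3 — Parallel Q: Q = R/(ω₀L) = 193/(2.048e+04·0.0861) = 0.1095.
Step 4 — Bandwidth: Δω = ω₀/Q = 1.871e+05 rad/s; BW = Δω/(2π) = 2.977e+04 Hz.

(a) f₀ = 3259 Hz  (b) Q = 0.1095  (c) BW = 2.977e+04 Hz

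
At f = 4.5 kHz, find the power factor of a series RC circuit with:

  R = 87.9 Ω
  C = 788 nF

Step 1 — Angular frequency: ω = 2π·f = 2π·4500 = 2.827e+04 rad/s.
Step 2 — Component impedances:
  R: Z = R = 87.9 Ω
  C: Z = 1/(jωC) = -j/(ω·C) = 0 - j44.88 Ω
Step 3 — Series combination: Z_total = R + C = 87.9 - j44.88 Ω = 98.7∠-27.0° Ω.
Step 4 — Power factor: PF = cos(φ) = Re(Z)/|Z| = 87.9/98.7 = 0.8906.
Step 5 — Type: Im(Z) = -44.88 ⇒ leading (phase φ = -27.0°).

PF = 0.8906 (leading, φ = -27.0°)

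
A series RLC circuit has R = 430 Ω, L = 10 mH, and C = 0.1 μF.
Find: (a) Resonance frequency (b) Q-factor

Step 1 — Resonance condition Im(Z)=0 gives ω₀ = 1/√(LC).
Step 2 — ω₀ = 1/√(0.01·1e-07) = 3.162e+04 rad/s.
Step 3 — f₀ = ω₀/(2π) = 5033 Hz.
Step 4 — Series Q: Q = ω₀L/R = 3.162e+04·0.01/430 = 0.7354.

(a) f₀ = 5033 Hz  (b) Q = 0.7354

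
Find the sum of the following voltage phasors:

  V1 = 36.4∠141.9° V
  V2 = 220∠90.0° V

Step 1 — Convert each phasor to rectangular form:
  V1 = 36.4·(cos(141.9°) + j·sin(141.9°)) = -28.64 + j22.46 V
  V2 = 220·(cos(90.0°) + j·sin(90.0°)) = 0 + j220 V
Step 2 — Sum components: V_total = -28.64 + j242.5 V.
Step 3 — Convert to polar: |V_total| = 244.1 V, ∠V_total = 96.7°.

V_total = 244.1∠96.7° V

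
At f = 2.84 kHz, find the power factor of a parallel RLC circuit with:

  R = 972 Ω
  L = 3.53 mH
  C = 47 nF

Step 1 — Angular frequency: ω = 2π·f = 2π·2840 = 1.784e+04 rad/s.
Step 2 — Component impedances:
  R: Z = R = 972 Ω
  L: Z = jωL = j·1.784e+04·0.00353 = 0 + j62.99 Ω
  C: Z = 1/(jωC) = -j/(ω·C) = 0 - j1192 Ω
Step 3 — Parallel combination: 1/Z_total = 1/R + 1/L + 1/C; Z_total = 4.529 + j66.19 Ω = 66.35∠86.1° Ω.
Step 4 — Power factor: PF = cos(φ) = Re(Z)/|Z| = 4.529/66.35 = 0.06826.
Step 5 — Type: Im(Z) = 66.19 ⇒ lagging (phase φ = 86.1°).

PF = 0.06826 (lagging, φ = 86.1°)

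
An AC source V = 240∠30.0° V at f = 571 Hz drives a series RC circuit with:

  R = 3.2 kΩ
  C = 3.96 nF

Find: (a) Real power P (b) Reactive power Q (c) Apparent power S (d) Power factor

Step 1 — Angular frequency: ω = 2π·f = 2π·571 = 3588 rad/s.
Step 2 — Component impedances:
  R: Z = R = 3200 Ω
  C: Z = 1/(jωC) = -j/(ω·C) = 0 - j7.039e+04 Ω
Step 3 — Series combination: Z_total = R + C = 3200 - j7.039e+04 Ω = 7.046e+04∠-87.4° Ω.
Step 4 — Source phasor: V = 240∠30.0° V = 207.8 + j120 V.
Step 5 — Current: I = V / Z = -0.001567 + j0.003024 A = 0.003406∠117.4° A.
Step 6 — Complex power: S = V·I* = 0.03713 - j0.8167 VA.
Step 7 — Real power: P = Re(S) = 0.03713 W.
Step 8 — Reactive power: Q = Im(S) = -0.8167 VAR.
Step 9 — Apparent power: |S| = 0.8175 VA.
Step 10 — Power factor: PF = P/|S| = 0.04542 (leading).

(a) P = 0.03713 W  (b) Q = -0.8167 VAR  (c) S = 0.8175 VA  (d) PF = 0.04542 (leading)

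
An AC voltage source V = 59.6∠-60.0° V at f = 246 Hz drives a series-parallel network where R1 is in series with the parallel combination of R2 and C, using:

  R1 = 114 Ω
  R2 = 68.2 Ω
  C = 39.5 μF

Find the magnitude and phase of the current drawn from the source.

Step 1 — Angular frequency: ω = 2π·f = 2π·246 = 1546 rad/s.
Step 2 — Component impedances:
  R1: Z = R = 114 Ω
  R2: Z = R = 68.2 Ω
  C: Z = 1/(jωC) = -j/(ω·C) = 0 - j16.38 Ω
Step 3 — Parallel branch: R2 || C = 1/(1/R2 + 1/C) = 3.719 - j15.49 Ω.
Step 4 — Series with R1: Z_total = R1 + (R2 || C) = 117.7 - j15.49 Ω = 118.7∠-7.5° Ω.
Step 5 — Source phasor: V = 59.6∠-60.0° V = 29.8 - j51.62 V.
Step 6 — Ohm's law: I = V / Z_total = (29.8 - j51.62) / (117.7 - j15.49) = 0.3055 - j0.3983 A.
Step 7 — Convert to polar: |I| = 0.502 A, ∠I = -52.5°.

I = 0.502∠-52.5° A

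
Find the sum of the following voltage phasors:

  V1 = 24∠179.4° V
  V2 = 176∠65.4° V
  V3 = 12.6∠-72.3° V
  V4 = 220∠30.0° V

Step 1 — Convert each phasor to rectangular form:
  V1 = 24·(cos(179.4°) + j·sin(179.4°)) = -24 + j0.2513 V
  V2 = 176·(cos(65.4°) + j·sin(65.4°)) = 73.27 + j160 V
  V3 = 12.6·(cos(-72.3°) + j·sin(-72.3°)) = 3.831 - j12 V
  V4 = 220·(cos(30.0°) + j·sin(30.0°)) = 190.5 + j110 V
Step 2 — Sum components: V_total = 243.6 + j258.3 V.
Step 3 — Convert to polar: |V_total| = 355 V, ∠V_total = 46.7°.

V_total = 355∠46.7° V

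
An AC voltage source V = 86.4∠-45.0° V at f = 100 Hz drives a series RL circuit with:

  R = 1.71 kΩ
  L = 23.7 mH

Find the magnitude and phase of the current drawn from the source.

Step 1 — Angular frequency: ω = 2π·f = 2π·100 = 628.3 rad/s.
Step 2 — Component impedances:
  R: Z = R = 1710 Ω
  L: Z = jωL = j·628.3·0.0237 = 0 + j14.89 Ω
Step 3 — Series combination: Z_total = R + L = 1710 + j14.89 Ω = 1710∠0.5° Ω.
Step 4 — Source phasor: V = 86.4∠-45.0° V = 61.09 - j61.09 V.
Step 5 — Ohm's law: I = V / Z_total = (61.09 - j61.09) / (1710 + j14.89) = 0.03541 - j0.03604 A.
Step 6 — Convert to polar: |I| = 0.05052 A, ∠I = -45.5°.

I = 0.05052∠-45.5° A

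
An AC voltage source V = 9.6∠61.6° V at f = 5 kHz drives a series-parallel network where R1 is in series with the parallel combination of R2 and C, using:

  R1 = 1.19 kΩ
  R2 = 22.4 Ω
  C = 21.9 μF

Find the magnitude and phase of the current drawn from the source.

Step 1 — Angular frequency: ω = 2π·f = 2π·5000 = 3.142e+04 rad/s.
Step 2 — Component impedances:
  R1: Z = R = 1190 Ω
  R2: Z = R = 22.4 Ω
  C: Z = 1/(jωC) = -j/(ω·C) = 0 - j1.453 Ω
Step 3 — Parallel branch: R2 || C = 1/(1/R2 + 1/C) = 0.09392 - j1.447 Ω.
Step 4 — Series with R1: Z_total = R1 + (R2 || C) = 1190 - j1.447 Ω = 1190∠-0.1° Ω.
Step 5 — Source phasor: V = 9.6∠61.6° V = 4.566 + j8.445 V.
Step 6 — Ohm's law: I = V / Z_total = (4.566 + j8.445) / (1190 - j1.447) = 0.003828 + j0.0071 A.
Step 7 — Convert to polar: |I| = 0.008067 A, ∠I = 61.7°.

I = 0.008067∠61.7° A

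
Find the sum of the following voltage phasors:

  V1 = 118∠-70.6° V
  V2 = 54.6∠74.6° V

Step 1 — Convert each phasor to rectangular form:
  V1 = 118·(cos(-70.6°) + j·sin(-70.6°)) = 39.2 - j111.3 V
  V2 = 54.6·(cos(74.6°) + j·sin(74.6°)) = 14.5 + j52.64 V
Step 2 — Sum components: V_total = 53.69 - j58.66 V.
Step 3 — Convert to polar: |V_total| = 79.52 V, ∠V_total = -47.5°.

V_total = 79.52∠-47.5° V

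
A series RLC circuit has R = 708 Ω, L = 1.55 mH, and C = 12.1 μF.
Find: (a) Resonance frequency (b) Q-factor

Step 1 — Resonance condition Im(Z)=0 gives ω₀ = 1/√(LC).
Step 2 — ω₀ = 1/√(0.00155·1.21e-05) = 7302 rad/s.
Step 3 — f₀ = ω₀/(2π) = 1162 Hz.
Step 4 — Series Q: Q = ω₀L/R = 7302·0.00155/708 = 0.01599.

(a) f₀ = 1162 Hz  (b) Q = 0.01599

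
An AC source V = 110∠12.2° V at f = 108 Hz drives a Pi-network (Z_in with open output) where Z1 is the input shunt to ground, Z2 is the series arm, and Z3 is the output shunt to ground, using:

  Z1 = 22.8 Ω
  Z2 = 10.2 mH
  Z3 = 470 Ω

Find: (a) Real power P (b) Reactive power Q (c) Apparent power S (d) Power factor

Step 1 — Angular frequency: ω = 2π·f = 2π·108 = 678.6 rad/s.
Step 2 — Component impedances:
  Z1: Z = R = 22.8 Ω
  Z2: Z = jωL = j·678.6·0.0102 = 0 + j6.922 Ω
  Z3: Z = R = 470 Ω
Step 3 — With open output, the series arm Z2 and the output shunt Z3 appear in series to ground: Z2 + Z3 = 470 + j6.922 Ω.
Step 4 — Parallel with input shunt Z1: Z_in = Z1 || (Z2 + Z3) = 21.75 + j0.01481 Ω = 21.75∠0.0° Ω.
Step 5 — Source phasor: V = 110∠12.2° V = 107.5 + j23.25 V.
Step 6 — Current: I = V / Z = 4.945 + j1.066 A = 5.059∠12.2° A.
Step 7 — Complex power: S = V·I* = 556.4 + j0.3791 VA.
Step 8 — Real power: P = Re(S) = 556.4 W.
Step 9 — Reactive power: Q = Im(S) = 0.3791 VAR.
Step 10 — Apparent power: |S| = 556.4 VA.
Step 11 — Power factor: PF = P/|S| = 1 (lagging).

(a) P = 556.4 W  (b) Q = 0.3791 VAR  (c) S = 556.4 VA  (d) PF = 1 (lagging)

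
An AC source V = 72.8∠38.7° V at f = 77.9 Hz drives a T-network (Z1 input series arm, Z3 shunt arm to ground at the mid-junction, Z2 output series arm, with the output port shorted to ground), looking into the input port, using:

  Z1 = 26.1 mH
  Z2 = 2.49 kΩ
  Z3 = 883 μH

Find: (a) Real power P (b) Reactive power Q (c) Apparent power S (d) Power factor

Step 1 — Angular frequency: ω = 2π·f = 2π·77.9 = 489.5 rad/s.
Step 2 — Component impedances:
  Z1: Z = jωL = j·489.5·0.0261 = 0 + j12.77 Ω
  Z2: Z = R = 2490 Ω
  Z3: Z = jωL = j·489.5·0.000883 = 0 + j0.4322 Ω
Step 3 — With the output port shorted to ground, the output series arm Z2 runs from the junction to ground; the shunt arm Z3 also runs from the junction to ground. They appear in parallel: Z3 || Z2 = 7.502e-05 + j0.4322 Ω.
Step 4 — Series with input arm Z1: Z_in = Z1 + (Z3 || Z2) = 7.502e-05 + j13.21 Ω = 13.21∠90.0° Ω.
Step 5 — Source phasor: V = 72.8∠38.7° V = 56.82 + j45.52 V.
Step 6 — Current: I = V / Z = 3.446 - j4.302 A = 5.512∠-51.3° A.
Step 7 — Complex power: S = V·I* = 0.002279 + j401.3 VA.
Step 8 — Real power: P = Re(S) = 0.002279 W.
Step 9 — Reactive power: Q = Im(S) = 401.3 VAR.
Step 10 — Apparent power: |S| = 401.3 VA.
Step 11 — Power factor: PF = P/|S| = 5.68e-06 (lagging).

(a) P = 0.002279 W  (b) Q = 401.3 VAR  (c) S = 401.3 VA  (d) PF = 5.68e-06 (lagging)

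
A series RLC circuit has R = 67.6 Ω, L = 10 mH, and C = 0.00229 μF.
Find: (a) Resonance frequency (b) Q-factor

Step 1 — Resonance condition Im(Z)=0 gives ω₀ = 1/√(LC).
Step 2 — ω₀ = 1/√(0.01·2.29e-09) = 2.09e+05 rad/s.
Step 3 — f₀ = ω₀/(2π) = 3.326e+04 Hz.
Step 4 — Series Q: Q = ω₀L/R = 2.09e+05·0.01/67.6 = 30.91.

(a) f₀ = 3.326e+04 Hz  (b) Q = 30.91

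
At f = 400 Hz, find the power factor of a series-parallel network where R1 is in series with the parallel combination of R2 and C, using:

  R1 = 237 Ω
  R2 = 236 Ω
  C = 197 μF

Step 1 — Angular frequency: ω = 2π·f = 2π·400 = 2513 rad/s.
Step 2 — Component impedances:
  R1: Z = R = 237 Ω
  R2: Z = R = 236 Ω
  C: Z = 1/(jωC) = -j/(ω·C) = 0 - j2.02 Ω
Step 3 — Parallel branch: R2 || C = 1/(1/R2 + 1/C) = 0.01728 - j2.02 Ω.
Step 4 — Series with R1: Z_total = R1 + (R2 || C) = 237 - j2.02 Ω = 237∠-0.5° Ω.
Step 5 — Power factor: PF = cos(φ) = Re(Z)/|Z| = 237/237 = 1.
Step 6 — Type: Im(Z) = -2.02 ⇒ leading (phase φ = -0.5°).

PF = 1 (leading, φ = -0.5°)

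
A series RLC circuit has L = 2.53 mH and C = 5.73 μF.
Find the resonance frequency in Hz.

Step 1 — Resonance condition Im(Z)=0 gives ω₀ = 1/√(LC).
Step 2 — ω₀ = 1/√(0.00253·5.73e-06) = 8305 rad/s.
Step 3 — f₀ = ω₀/(2π) = 1322 Hz.

f₀ = 1322 Hz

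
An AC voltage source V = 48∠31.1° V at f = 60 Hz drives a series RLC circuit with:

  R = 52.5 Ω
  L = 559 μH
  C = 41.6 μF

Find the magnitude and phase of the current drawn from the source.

Step 1 — Angular frequency: ω = 2π·f = 2π·60 = 377 rad/s.
Step 2 — Component impedances:
  R: Z = R = 52.5 Ω
  L: Z = jωL = j·377·0.000559 = 0 + j0.2107 Ω
  C: Z = 1/(jωC) = -j/(ω·C) = 0 - j63.76 Ω
Step 3 — Series combination: Z_total = R + L + C = 52.5 - j63.55 Ω = 82.43∠-50.4° Ω.
Step 4 — Source phasor: V = 48∠31.1° V = 41.1 + j24.79 V.
Step 5 — Ohm's law: I = V / Z_total = (41.1 + j24.79) / (52.5 - j63.55) = 0.08566 + j0.576 A.
Step 6 — Convert to polar: |I| = 0.5823 A, ∠I = 81.5°.

I = 0.5823∠81.5° A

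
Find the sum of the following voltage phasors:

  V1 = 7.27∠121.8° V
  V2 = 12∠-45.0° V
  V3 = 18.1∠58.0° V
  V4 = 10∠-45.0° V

Step 1 — Convert each phasor to rectangular form:
  V1 = 7.27·(cos(121.8°) + j·sin(121.8°)) = -3.831 + j6.179 V
  V2 = 12·(cos(-45.0°) + j·sin(-45.0°)) = 8.485 - j8.485 V
  V3 = 18.1·(cos(58.0°) + j·sin(58.0°)) = 9.592 + j15.35 V
  V4 = 10·(cos(-45.0°) + j·sin(-45.0°)) = 7.071 - j7.071 V
Step 2 — Sum components: V_total = 21.32 + j5.972 V.
Step 3 — Convert to polar: |V_total| = 22.14 V, ∠V_total = 15.7°.

V_total = 22.14∠15.7° V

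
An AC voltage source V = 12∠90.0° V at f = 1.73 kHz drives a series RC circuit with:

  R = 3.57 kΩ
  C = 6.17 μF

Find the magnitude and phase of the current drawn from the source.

Step 1 — Angular frequency: ω = 2π·f = 2π·1730 = 1.087e+04 rad/s.
Step 2 — Component impedances:
  R: Z = R = 3570 Ω
  C: Z = 1/(jωC) = -j/(ω·C) = 0 - j14.91 Ω
Step 3 — Series combination: Z_total = R + C = 3570 - j14.91 Ω = 3570∠-0.2° Ω.
Step 4 — Source phasor: V = 12∠90.0° V = 0 + j12 V.
Step 5 — Ohm's law: I = V / Z_total = (0 + j12) / (3570 - j14.91) = -1.404e-05 + j0.003361 A.
Step 6 — Convert to polar: |I| = 0.003361 A, ∠I = 90.2°.

I = 0.003361∠90.2° A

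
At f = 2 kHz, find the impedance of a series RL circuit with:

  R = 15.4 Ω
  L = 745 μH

Step 1 — Angular frequency: ω = 2π·f = 2π·2000 = 1.257e+04 rad/s.
Step 2 — Component impedances:
  R: Z = R = 15.4 Ω
  L: Z = jωL = j·1.257e+04·0.000745 = 0 + j9.362 Ω
Step 3 — Series combination: Z_total = R + L = 15.4 + j9.362 Ω = 18.02∠31.3° Ω.

Z = 15.4 + j9.362 Ω = 18.02∠31.3° Ω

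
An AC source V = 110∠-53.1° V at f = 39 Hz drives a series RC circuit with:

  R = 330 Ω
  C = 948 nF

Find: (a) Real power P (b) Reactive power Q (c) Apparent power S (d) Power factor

Step 1 — Angular frequency: ω = 2π·f = 2π·39 = 245 rad/s.
Step 2 — Component impedances:
  R: Z = R = 330 Ω
  C: Z = 1/(jωC) = -j/(ω·C) = 0 - j4305 Ω
Step 3 — Series combination: Z_total = R + C = 330 - j4305 Ω = 4317∠-85.6° Ω.
Step 4 — Source phasor: V = 110∠-53.1° V = 66.05 - j87.97 V.
Step 5 — Current: I = V / Z = 0.02148 + j0.0137 A = 0.02548∠32.5° A.
Step 6 — Complex power: S = V·I* = 0.2142 - j2.794 VA.
Step 7 — Real power: P = Re(S) = 0.2142 W.
Step 8 — Reactive power: Q = Im(S) = -2.794 VAR.
Step 9 — Apparent power: |S| = 2.803 VA.
Step 10 — Power factor: PF = P/|S| = 0.07644 (leading).

(a) P = 0.2142 W  (b) Q = -2.794 VAR  (c) S = 2.803 VA  (d) PF = 0.07644 (leading)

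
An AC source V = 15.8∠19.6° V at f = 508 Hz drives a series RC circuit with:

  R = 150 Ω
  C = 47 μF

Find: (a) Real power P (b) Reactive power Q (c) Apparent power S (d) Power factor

Step 1 — Angular frequency: ω = 2π·f = 2π·508 = 3192 rad/s.
Step 2 — Component impedances:
  R: Z = R = 150 Ω
  C: Z = 1/(jωC) = -j/(ω·C) = 0 - j6.666 Ω
Step 3 — Series combination: Z_total = R + C = 150 - j6.666 Ω = 150.1∠-2.5° Ω.
Step 4 — Source phasor: V = 15.8∠19.6° V = 14.88 + j5.3 V.
Step 5 — Current: I = V / Z = 0.09747 + j0.03967 A = 0.1052∠22.1° A.
Step 6 — Complex power: S = V·I* = 1.661 - j0.07381 VA.
Step 7 — Real power: P = Re(S) = 1.661 W.
Step 8 — Reactive power: Q = Im(S) = -0.07381 VAR.
Step 9 — Apparent power: |S| = 1.663 VA.
Step 10 — Power factor: PF = P/|S| = 0.999 (leading).

(a) P = 1.661 W  (b) Q = -0.07381 VAR  (c) S = 1.663 VA  (d) PF = 0.999 (leading)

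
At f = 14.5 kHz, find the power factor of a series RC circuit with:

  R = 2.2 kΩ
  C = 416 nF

Step 1 — Angular frequency: ω = 2π·f = 2π·1.45e+04 = 9.111e+04 rad/s.
Step 2 — Component impedances:
  R: Z = R = 2200 Ω
  C: Z = 1/(jωC) = -j/(ω·C) = 0 - j26.39 Ω
Step 3 — Series combination: Z_total = R + C = 2200 - j26.39 Ω = 2200∠-0.7° Ω.
Step 4 — Power factor: PF = cos(φ) = Re(Z)/|Z| = 2200/2200.2 = 0.9999.
Step 5 — Type: Im(Z) = -26.39 ⇒ leading (phase φ = -0.7°).

PF = 0.9999 (leading, φ = -0.7°)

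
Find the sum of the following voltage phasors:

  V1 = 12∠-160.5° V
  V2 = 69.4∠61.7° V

Step 1 — Convert each phasor to rectangular form:
  V1 = 12·(cos(-160.5°) + j·sin(-160.5°)) = -11.31 - j4.006 V
  V2 = 69.4·(cos(61.7°) + j·sin(61.7°)) = 32.9 + j61.11 V
Step 2 — Sum components: V_total = 21.59 + j57.1 V.
Step 3 — Convert to polar: |V_total| = 61.04 V, ∠V_total = 69.3°.

V_total = 61.04∠69.3° V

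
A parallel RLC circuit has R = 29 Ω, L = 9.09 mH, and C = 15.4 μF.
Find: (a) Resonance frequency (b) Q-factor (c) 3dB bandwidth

Step 1 — Resonance: ω₀ = 1/√(LC) = 1/√(0.00909·1.54e-05) = 2673 rad/s.
Step 2 — f₀ = ω₀/(2π) = 425.4 Hz.
Step 3 — Parallel Q: Q = R/(ω₀L) = 29/(2673·0.00909) = 1.194.
Step 4 — Bandwidth: Δω = ω₀/Q = 2239 rad/s; BW = Δω/(2π) = 356.4 Hz.

(a) f₀ = 425.4 Hz  (b) Q = 1.194  (c) BW = 356.4 Hz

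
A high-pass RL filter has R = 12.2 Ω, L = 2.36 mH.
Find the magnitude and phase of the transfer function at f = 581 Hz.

Step 1 — Angular frequency: ω = 2π·581 = 3651 rad/s.
Step 2 — Transfer function: H(jω) = jωL/(R + jωL).
Step 3 — Numerator jωL = j·8.615; denominator R + jωL = 12.2 + j8.615.
Step 4 — H = 0.3327 + j0.4712.
Step 5 — Magnitude: |H| = 0.5768 (-4.8 dB); phase: φ = 54.8°.

|H| = 0.5768 (-4.8 dB), φ = 54.8°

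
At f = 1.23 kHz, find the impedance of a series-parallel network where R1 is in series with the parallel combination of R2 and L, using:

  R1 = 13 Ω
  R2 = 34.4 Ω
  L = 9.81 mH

Step 1 — Angular frequency: ω = 2π·f = 2π·1230 = 7728 rad/s.
Step 2 — Component impedances:
  R1: Z = R = 13 Ω
  R2: Z = R = 34.4 Ω
  L: Z = jωL = j·7728·0.00981 = 0 + j75.81 Ω
Step 3 — Parallel branch: R2 || L = 1/(1/R2 + 1/L) = 28.53 + j12.94 Ω.
Step 4 — Series with R1: Z_total = R1 + (R2 || L) = 41.53 + j12.94 Ω = 43.5∠17.3° Ω.

Z = 41.53 + j12.94 Ω = 43.5∠17.3° Ω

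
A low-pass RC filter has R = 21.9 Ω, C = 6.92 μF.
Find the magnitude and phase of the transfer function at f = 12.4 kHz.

Step 1 — Angular frequency: ω = 2π·1.24e+04 = 7.791e+04 rad/s.
Step 2 — Transfer function: H(jω) = 1/(1 + jωRC).
Step 3 — Denominator: 1 + jωRC = 1 + j·7.791e+04·21.9·6.92e-06 = 1 + j11.81.
Step 4 — H = 0.007122 - j0.08409.
Step 5 — Magnitude: |H| = 0.08439 (-21.5 dB); phase: φ = -85.2°.

|H| = 0.08439 (-21.5 dB), φ = -85.2°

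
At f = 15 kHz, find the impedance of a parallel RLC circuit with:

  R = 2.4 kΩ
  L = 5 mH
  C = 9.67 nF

Step 1 — Angular frequency: ω = 2π·f = 2π·1.5e+04 = 9.425e+04 rad/s.
Step 2 — Component impedances:
  R: Z = R = 2400 Ω
  L: Z = jωL = j·9.425e+04·0.005 = 0 + j471.2 Ω
  C: Z = 1/(jωC) = -j/(ω·C) = 0 - j1097 Ω
Step 3 — Parallel combination: 1/Z_total = 1/R + 1/L + 1/C; Z_total = 254.2 + j738.5 Ω = 781∠71.0° Ω.

Z = 254.2 + j738.5 Ω = 781∠71.0° Ω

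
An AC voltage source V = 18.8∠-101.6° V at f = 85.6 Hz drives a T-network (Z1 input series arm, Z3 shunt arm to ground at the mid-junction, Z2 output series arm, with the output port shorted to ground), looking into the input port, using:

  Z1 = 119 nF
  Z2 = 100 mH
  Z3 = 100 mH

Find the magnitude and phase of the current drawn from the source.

Step 1 — Angular frequency: ω = 2π·f = 2π·85.6 = 537.8 rad/s.
Step 2 — Component impedances:
  Z1: Z = 1/(jωC) = -j/(ω·C) = 0 - j1.562e+04 Ω
  Z2: Z = jωL = j·537.8·0.1 = 0 + j53.78 Ω
  Z3: Z = jωL = j·537.8·0.1 = 0 + j53.78 Ω
Step 3 — With the output port shorted to ground, the output series arm Z2 runs from the junction to ground; the shunt arm Z3 also runs from the junction to ground. They appear in parallel: Z3 || Z2 = 0 + j26.89 Ω.
Step 4 — Series with input arm Z1: Z_in = Z1 + (Z3 || Z2) = 0 - j1.56e+04 Ω = 1.56e+04∠-90.0° Ω.
Step 5 — Source phasor: V = 18.8∠-101.6° V = -3.78 - j18.42 V.
Step 6 — Ohm's law: I = V / Z_total = (-3.78 - j18.42) / (0 - j1.56e+04) = 0.001181 - j0.0002424 A.
Step 7 — Convert to polar: |I| = 0.001205 A, ∠I = -11.6°.

I = 0.001205∠-11.6° A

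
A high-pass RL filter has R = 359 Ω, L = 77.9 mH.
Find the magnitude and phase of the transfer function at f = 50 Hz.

Step 1 — Angular frequency: ω = 2π·50 = 314.2 rad/s.
Step 2 — Transfer function: H(jω) = jωL/(R + jωL).
Step 3 — Numerator jωL = j·24.47; denominator R + jωL = 359 + j24.47.
Step 4 — H = 0.004626 + j0.06785.
Step 5 — Magnitude: |H| = 0.06801 (-23.3 dB); phase: φ = 86.1°.

|H| = 0.06801 (-23.3 dB), φ = 86.1°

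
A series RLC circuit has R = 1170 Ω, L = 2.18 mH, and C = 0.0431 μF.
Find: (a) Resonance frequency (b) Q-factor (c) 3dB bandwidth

Step 1 — Resonance condition Im(Z)=0 gives ω₀ = 1/√(LC).
Step 2 — ω₀ = 1/√(0.00218·4.31e-08) = 1.032e+05 rad/s.
Step 3 — f₀ = ω₀/(2π) = 1.642e+04 Hz.
Step 4 — Series Q: Q = ω₀L/R = 1.032e+05·0.00218/1170 = 0.1922.
Step 5 — 3dB bandwidth: Δω = ω₀/Q = 5.367e+05 rad/s; BW = Δω/(2π) = 8.542e+04 Hz.

(a) f₀ = 1.642e+04 Hz  (b) Q = 0.1922  (c) BW = 8.542e+04 Hz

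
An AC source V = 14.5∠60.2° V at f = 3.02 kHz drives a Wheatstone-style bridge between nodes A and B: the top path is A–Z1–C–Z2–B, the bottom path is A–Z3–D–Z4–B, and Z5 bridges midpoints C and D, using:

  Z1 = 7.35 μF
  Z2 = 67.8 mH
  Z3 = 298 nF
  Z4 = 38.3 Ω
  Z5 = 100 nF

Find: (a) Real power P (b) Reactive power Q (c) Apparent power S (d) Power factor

Step 1 — Angular frequency: ω = 2π·f = 2π·3020 = 1.898e+04 rad/s.
Step 2 — Component impedances:
  Z1: Z = 1/(jωC) = -j/(ω·C) = 0 - j7.17 Ω
  Z2: Z = jωL = j·1.898e+04·0.0678 = 0 + j1287 Ω
  Z3: Z = 1/(jωC) = -j/(ω·C) = 0 - j176.8 Ω
  Z4: Z = R = 38.3 Ω
  Z5: Z = 1/(jωC) = -j/(ω·C) = 0 - j527 Ω
Step 3 — Bridge requires nodal analysis (the Z5 bridge couples midpoints C and D, so the two paths cannot be reduced to a simple series/parallel combination). Setting node B to ground and injecting 1 A at node A, the 3-node admittance system at A, C, D solves to V_A = Z_AB = 47.47 - j146.2 Ω = 153.7∠-72.0° Ω.
Step 4 — Source phasor: V = 14.5∠60.2° V = 7.206 + j12.58 V.
Step 5 — Current: I = V / Z = -0.06337 + j0.06986 A = 0.09432∠132.2° A.
Step 6 — Complex power: S = V·I* = 0.4223 - j1.301 VA.
Step 7 — Real power: P = Re(S) = 0.4223 W.
Step 8 — Reactive power: Q = Im(S) = -1.301 VAR.
Step 9 — Apparent power: |S| = 1.368 VA.
Step 10 — Power factor: PF = P/|S| = 0.3088 (leading).

(a) P = 0.4223 W  (b) Q = -1.301 VAR  (c) S = 1.368 VA  (d) PF = 0.3088 (leading)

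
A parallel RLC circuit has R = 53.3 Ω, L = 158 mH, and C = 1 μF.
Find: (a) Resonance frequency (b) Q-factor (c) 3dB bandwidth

Step 1 — Resonance: ω₀ = 1/√(LC) = 1/√(0.158·1e-06) = 2516 rad/s.
Step 2 — f₀ = ω₀/(2π) = 400.4 Hz.
Step 3 — Parallel Q: Q = R/(ω₀L) = 53.3/(2516·0.158) = 0.1341.
Step 4 — Bandwidth: Δω = ω₀/Q = 1.876e+04 rad/s; BW = Δω/(2π) = 2986 Hz.

(a) f₀ = 400.4 Hz  (b) Q = 0.1341  (c) BW = 2986 Hz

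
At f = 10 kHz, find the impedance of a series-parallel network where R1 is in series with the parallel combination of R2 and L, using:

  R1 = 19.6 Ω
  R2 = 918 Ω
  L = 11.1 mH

Step 1 — Angular frequency: ω = 2π·f = 2π·1e+04 = 6.283e+04 rad/s.
Step 2 — Component impedances:
  R1: Z = R = 19.6 Ω
  R2: Z = R = 918 Ω
  L: Z = jωL = j·6.283e+04·0.0111 = 0 + j697.4 Ω
Step 3 — Parallel branch: R2 || L = 1/(1/R2 + 1/L) = 336 + j442.2 Ω.
Step 4 — Series with R1: Z_total = R1 + (R2 || L) = 355.6 + j442.2 Ω = 567.4∠51.2° Ω.

Z = 355.6 + j442.2 Ω = 567.4∠51.2° Ω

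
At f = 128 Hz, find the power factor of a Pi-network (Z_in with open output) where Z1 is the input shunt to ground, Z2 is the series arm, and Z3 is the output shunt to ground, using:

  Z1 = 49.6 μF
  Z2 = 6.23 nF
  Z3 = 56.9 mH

Step 1 — Angular frequency: ω = 2π·f = 2π·128 = 804.2 rad/s.
Step 2 — Component impedances:
  Z1: Z = 1/(jωC) = -j/(ω·C) = 0 - j25.07 Ω
  Z2: Z = 1/(jωC) = -j/(ω·C) = 0 - j1.996e+05 Ω
  Z3: Z = jωL = j·804.2·0.0569 = 0 + j45.76 Ω
Step 3 — With open output, the series arm Z2 and the output shunt Z3 appear in series to ground: Z2 + Z3 = 0 - j1.995e+05 Ω.
Step 4 — Parallel with input shunt Z1: Z_in = Z1 || (Z2 + Z3) = 0 - j25.07 Ω = 25.07∠-90.0° Ω.
Step 5 — Power factor: PF = cos(φ) = Re(Z)/|Z| = 0/25.07 = 0.
Step 6 — Type: Im(Z) = -25.07 ⇒ leading (phase φ = -90.0°).

PF = 0 (leading, φ = -90.0°)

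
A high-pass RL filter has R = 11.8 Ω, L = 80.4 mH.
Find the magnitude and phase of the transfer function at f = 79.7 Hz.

Step 1 — Angular frequency: ω = 2π·79.7 = 500.8 rad/s.
Step 2 — Transfer function: H(jω) = jωL/(R + jωL).
Step 3 — Numerator jωL = j·40.26; denominator R + jωL = 11.8 + j40.26.
Step 4 — H = 0.9209 + j0.2699.
Step 5 — Magnitude: |H| = 0.9596 (-0.4 dB); phase: φ = 16.3°.

|H| = 0.9596 (-0.4 dB), φ = 16.3°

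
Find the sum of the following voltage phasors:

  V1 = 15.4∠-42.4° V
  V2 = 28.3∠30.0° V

Step 1 — Convert each phasor to rectangular form:
  V1 = 15.4·(cos(-42.4°) + j·sin(-42.4°)) = 11.37 - j10.38 V
  V2 = 28.3·(cos(30.0°) + j·sin(30.0°)) = 24.51 + j14.15 V
Step 2 — Sum components: V_total = 35.88 + j3.766 V.
Step 3 — Convert to polar: |V_total| = 36.08 V, ∠V_total = 6.0°.

V_total = 36.08∠6.0° V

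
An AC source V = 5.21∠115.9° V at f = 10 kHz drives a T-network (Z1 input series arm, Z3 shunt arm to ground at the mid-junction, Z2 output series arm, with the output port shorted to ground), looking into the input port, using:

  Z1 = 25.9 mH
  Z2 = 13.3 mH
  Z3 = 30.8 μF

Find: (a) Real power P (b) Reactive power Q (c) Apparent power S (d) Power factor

Step 1 — Angular frequency: ω = 2π·f = 2π·1e+04 = 6.283e+04 rad/s.
Step 2 — Component impedances:
  Z1: Z = jωL = j·6.283e+04·0.0259 = 0 + j1627 Ω
  Z2: Z = jωL = j·6.283e+04·0.0133 = 0 + j835.7 Ω
  Z3: Z = 1/(jωC) = -j/(ω·C) = 0 - j0.5167 Ω
Step 3 — With the output port shorted to ground, the output series arm Z2 runs from the junction to ground; the shunt arm Z3 also runs from the junction to ground. They appear in parallel: Z3 || Z2 = 0 - j0.5171 Ω.
Step 4 — Series with input arm Z1: Z_in = Z1 + (Z3 || Z2) = 0 + j1627 Ω = 1627∠90.0° Ω.
Step 5 — Source phasor: V = 5.21∠115.9° V = -2.276 + j4.687 V.
Step 6 — Current: I = V / Z = 0.002881 + j0.001399 A = 0.003203∠25.9° A.
Step 7 — Complex power: S = V·I* = 0 + j0.01669 VA.
Step 8 — Real power: P = Re(S) = 0 W.
Step 9 — Reactive power: Q = Im(S) = 0.01669 VAR.
Step 10 — Apparent power: |S| = 0.01669 VA.
Step 11 — Power factor: PF = P/|S| = 0 (lagging).

(a) P = 0 W  (b) Q = 0.01669 VAR  (c) S = 0.01669 VA  (d) PF = 0 (lagging)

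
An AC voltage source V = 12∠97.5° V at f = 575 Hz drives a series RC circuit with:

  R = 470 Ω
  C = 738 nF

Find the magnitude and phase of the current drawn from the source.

Step 1 — Angular frequency: ω = 2π·f = 2π·575 = 3613 rad/s.
Step 2 — Component impedances:
  R: Z = R = 470 Ω
  C: Z = 1/(jωC) = -j/(ω·C) = 0 - j375.1 Ω
Step 3 — Series combination: Z_total = R + C = 470 - j375.1 Ω = 601.3∠-38.6° Ω.
Step 4 — Source phasor: V = 12∠97.5° V = -1.566 + j11.9 V.
Step 5 — Ohm's law: I = V / Z_total = (-1.566 + j11.9) / (470 - j375.1) = -0.01438 + j0.01384 A.
Step 6 — Convert to polar: |I| = 0.01996 A, ∠I = 136.1°.

I = 0.01996∠136.1° A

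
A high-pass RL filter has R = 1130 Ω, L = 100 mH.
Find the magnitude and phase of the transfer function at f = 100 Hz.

Step 1 — Angular frequency: ω = 2π·100 = 628.3 rad/s.
Step 2 — Transfer function: H(jω) = jωL/(R + jωL).
Step 3 — Numerator jωL = j·62.83; denominator R + jωL = 1130 + j62.83.
Step 4 — H = 0.003082 + j0.05543.
Step 5 — Magnitude: |H| = 0.05552 (-25.1 dB); phase: φ = 86.8°.

|H| = 0.05552 (-25.1 dB), φ = 86.8°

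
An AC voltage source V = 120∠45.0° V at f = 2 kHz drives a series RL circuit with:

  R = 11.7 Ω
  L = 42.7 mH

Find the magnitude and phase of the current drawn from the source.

Step 1 — Angular frequency: ω = 2π·f = 2π·2000 = 1.257e+04 rad/s.
Step 2 — Component impedances:
  R: Z = R = 11.7 Ω
  L: Z = jωL = j·1.257e+04·0.0427 = 0 + j536.6 Ω
Step 3 — Series combination: Z_total = R + L = 11.7 + j536.6 Ω = 536.7∠88.8° Ω.
Step 4 — Source phasor: V = 120∠45.0° V = 84.85 + j84.85 V.
Step 5 — Ohm's law: I = V / Z_total = (84.85 + j84.85) / (11.7 + j536.6) = 0.1615 - j0.1546 A.
Step 6 — Convert to polar: |I| = 0.2236 A, ∠I = -43.8°.

I = 0.2236∠-43.8° A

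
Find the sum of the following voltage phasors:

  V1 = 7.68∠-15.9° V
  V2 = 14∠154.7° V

Step 1 — Convert each phasor to rectangular form:
  V1 = 7.68·(cos(-15.9°) + j·sin(-15.9°)) = 7.386 - j2.104 V
  V2 = 14·(cos(154.7°) + j·sin(154.7°)) = -12.66 + j5.983 V
Step 2 — Sum components: V_total = -5.271 + j3.879 V.
Step 3 — Convert to polar: |V_total| = 6.544 V, ∠V_total = 143.7°.

V_total = 6.544∠143.7° V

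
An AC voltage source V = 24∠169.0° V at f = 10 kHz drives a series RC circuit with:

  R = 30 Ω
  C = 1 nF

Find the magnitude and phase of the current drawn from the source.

Step 1 — Angular frequency: ω = 2π·f = 2π·1e+04 = 6.283e+04 rad/s.
Step 2 — Component impedances:
  R: Z = R = 30 Ω
  C: Z = 1/(jωC) = -j/(ω·C) = 0 - j1.592e+04 Ω
Step 3 — Series combination: Z_total = R + C = 30 - j1.592e+04 Ω = 1.592e+04∠-89.9° Ω.
Step 4 — Source phasor: V = 24∠169.0° V = -23.56 + j4.579 V.
Step 5 — Ohm's law: I = V / Z_total = (-23.56 + j4.579) / (30 - j1.592e+04) = -0.0002905 - j0.00148 A.
Step 6 — Convert to polar: |I| = 0.001508 A, ∠I = -101.1°.

I = 0.001508∠-101.1° A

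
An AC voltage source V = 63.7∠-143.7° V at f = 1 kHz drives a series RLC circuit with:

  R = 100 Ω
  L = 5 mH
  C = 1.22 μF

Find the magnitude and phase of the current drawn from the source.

Step 1 — Angular frequency: ω = 2π·f = 2π·1000 = 6283 rad/s.
Step 2 — Component impedances:
  R: Z = R = 100 Ω
  L: Z = jωL = j·6283·0.005 = 0 + j31.42 Ω
  C: Z = 1/(jωC) = -j/(ω·C) = 0 - j130.5 Ω
Step 3 — Series combination: Z_total = R + L + C = 100 - j99.04 Ω = 140.7∠-44.7° Ω.
Step 4 — Source phasor: V = 63.7∠-143.7° V = -51.34 - j37.71 V.
Step 5 — Ohm's law: I = V / Z_total = (-51.34 - j37.71) / (100 - j99.04) = -0.07062 - j0.4471 A.
Step 6 — Convert to polar: |I| = 0.4526 A, ∠I = -99.0°.

I = 0.4526∠-99.0° A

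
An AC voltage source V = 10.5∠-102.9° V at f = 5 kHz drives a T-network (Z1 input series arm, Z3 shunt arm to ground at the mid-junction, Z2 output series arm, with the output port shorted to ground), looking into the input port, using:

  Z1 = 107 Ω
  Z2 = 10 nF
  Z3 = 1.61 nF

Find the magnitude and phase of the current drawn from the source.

Step 1 — Angular frequency: ω = 2π·f = 2π·5000 = 3.142e+04 rad/s.
Step 2 — Component impedances:
  Z1: Z = R = 107 Ω
  Z2: Z = 1/(jωC) = -j/(ω·C) = 0 - j3183 Ω
  Z3: Z = 1/(jωC) = -j/(ω·C) = 0 - j1.977e+04 Ω
Step 3 — With the output port shorted to ground, the output series arm Z2 runs from the junction to ground; the shunt arm Z3 also runs from the junction to ground. They appear in parallel: Z3 || Z2 = 0 - j2742 Ω.
Step 4 — Series with input arm Z1: Z_in = Z1 + (Z3 || Z2) = 107 - j2742 Ω = 2744∠-87.8° Ω.
Step 5 — Source phasor: V = 10.5∠-102.9° V = -2.344 - j10.23 V.
Step 6 — Ohm's law: I = V / Z_total = (-2.344 - j10.23) / (107 - j2742) = 0.003694 - j0.0009992 A.
Step 7 — Convert to polar: |I| = 0.003827 A, ∠I = -15.1°.

I = 0.003827∠-15.1° A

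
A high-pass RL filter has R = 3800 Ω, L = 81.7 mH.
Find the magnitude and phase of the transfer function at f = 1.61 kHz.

Step 1 — Angular frequency: ω = 2π·1610 = 1.012e+04 rad/s.
Step 2 — Transfer function: H(jω) = jωL/(R + jωL).
Step 3 — Numerator jωL = j·826.5; denominator R + jωL = 3800 + j826.5.
Step 4 — H = 0.04517 + j0.2077.
Step 5 — Magnitude: |H| = 0.2125 (-13.5 dB); phase: φ = 77.7°.

|H| = 0.2125 (-13.5 dB), φ = 77.7°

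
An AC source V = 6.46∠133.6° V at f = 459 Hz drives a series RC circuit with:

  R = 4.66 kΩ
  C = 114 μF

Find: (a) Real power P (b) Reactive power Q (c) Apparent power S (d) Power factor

Step 1 — Angular frequency: ω = 2π·f = 2π·459 = 2884 rad/s.
Step 2 — Component impedances:
  R: Z = R = 4660 Ω
  C: Z = 1/(jωC) = -j/(ω·C) = 0 - j3.042 Ω
Step 3 — Series combination: Z_total = R + C = 4660 - j3.042 Ω = 4660∠-0.0° Ω.
Step 4 — Source phasor: V = 6.46∠133.6° V = -4.455 + j4.678 V.
Step 5 — Current: I = V / Z = -0.0009567 + j0.001003 A = 0.001386∠133.6° A.
Step 6 — Complex power: S = V·I* = 0.008955 - j5.845e-06 VA.
Step 7 — Real power: P = Re(S) = 0.008955 W.
Step 8 — Reactive power: Q = Im(S) = -5.845e-06 VAR.
Step 9 — Apparent power: |S| = 0.008955 VA.
Step 10 — Power factor: PF = P/|S| = 1 (leading).

(a) P = 0.008955 W  (b) Q = -5.845e-06 VAR  (c) S = 0.008955 VA  (d) PF = 1 (leading)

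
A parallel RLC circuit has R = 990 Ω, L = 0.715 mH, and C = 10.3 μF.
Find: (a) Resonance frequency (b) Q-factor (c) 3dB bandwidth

Step 1 — Resonance: ω₀ = 1/√(LC) = 1/√(0.000715·1.03e-05) = 1.165e+04 rad/s.
Step 2 — f₀ = ω₀/(2π) = 1855 Hz.
Step 3 — Parallel Q: Q = R/(ω₀L) = 990/(1.165e+04·0.000715) = 118.8.
Step 4 — Bandwidth: Δω = ω₀/Q = 98.07 rad/s; BW = Δω/(2π) = 15.61 Hz.

(a) f₀ = 1855 Hz  (b) Q = 118.8  (c) BW = 15.61 Hz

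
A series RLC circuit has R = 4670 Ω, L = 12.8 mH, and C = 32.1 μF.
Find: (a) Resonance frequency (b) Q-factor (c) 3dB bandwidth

Step 1 — Resonance condition Im(Z)=0 gives ω₀ = 1/√(LC).
Step 2 — ω₀ = 1/√(0.0128·3.21e-05) = 1560 rad/s.
Step 3 — f₀ = ω₀/(2π) = 248.3 Hz.
Step 4 — Series Q: Q = ω₀L/R = 1560·0.0128/4670 = 0.004276.
Step 5 — 3dB bandwidth: Δω = ω₀/Q = 3.648e+05 rad/s; BW = Δω/(2π) = 5.807e+04 Hz.

(a) f₀ = 248.3 Hz  (b) Q = 0.004276  (c) BW = 5.807e+04 Hz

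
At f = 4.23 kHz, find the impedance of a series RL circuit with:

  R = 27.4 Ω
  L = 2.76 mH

Step 1 — Angular frequency: ω = 2π·f = 2π·4230 = 2.658e+04 rad/s.
Step 2 — Component impedances:
  R: Z = R = 27.4 Ω
  L: Z = jωL = j·2.658e+04·0.00276 = 0 + j73.35 Ω
Step 3 — Series combination: Z_total = R + L = 27.4 + j73.35 Ω = 78.31∠69.5° Ω.

Z = 27.4 + j73.35 Ω = 78.31∠69.5° Ω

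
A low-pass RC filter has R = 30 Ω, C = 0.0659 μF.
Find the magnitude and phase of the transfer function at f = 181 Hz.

Step 1 — Angular frequency: ω = 2π·181 = 1137 rad/s.
Step 2 — Transfer function: H(jω) = 1/(1 + jωRC).
Step 3 — Denominator: 1 + jωRC = 1 + j·1137·30·6.59e-08 = 1 + j0.002248.
Step 4 — H = 1 - j0.002248.
Step 5 — Magnitude: |H| = 1 (-0.0 dB); phase: φ = -0.1°.

|H| = 1 (-0.0 dB), φ = -0.1°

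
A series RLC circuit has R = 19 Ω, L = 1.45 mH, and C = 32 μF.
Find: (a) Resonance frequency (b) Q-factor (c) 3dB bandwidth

Step 1 — Resonance condition Im(Z)=0 gives ω₀ = 1/√(LC).
Step 2 — ω₀ = 1/√(0.00145·3.2e-05) = 4642 rad/s.
Step 3 — f₀ = ω₀/(2π) = 738.9 Hz.
Step 4 — Series Q: Q = ω₀L/R = 4642·0.00145/19 = 0.3543.
Step 5 — 3dB bandwidth: Δω = ω₀/Q = 1.31e+04 rad/s; BW = Δω/(2π) = 2085 Hz.

(a) f₀ = 738.9 Hz  (b) Q = 0.3543  (c) BW = 2085 Hz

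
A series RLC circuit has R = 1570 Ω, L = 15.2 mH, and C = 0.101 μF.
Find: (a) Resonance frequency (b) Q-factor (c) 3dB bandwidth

Step 1 — Resonance condition Im(Z)=0 gives ω₀ = 1/√(LC).
Step 2 — ω₀ = 1/√(0.0152·1.01e-07) = 2.552e+04 rad/s.
Step 3 — f₀ = ω₀/(2π) = 4062 Hz.
Step 4 — Series Q: Q = ω₀L/R = 2.552e+04·0.0152/1570 = 0.2471.
Step 5 — 3dB bandwidth: Δω = ω₀/Q = 1.033e+05 rad/s; BW = Δω/(2π) = 1.644e+04 Hz.

(a) f₀ = 4062 Hz  (b) Q = 0.2471  (c) BW = 1.644e+04 Hz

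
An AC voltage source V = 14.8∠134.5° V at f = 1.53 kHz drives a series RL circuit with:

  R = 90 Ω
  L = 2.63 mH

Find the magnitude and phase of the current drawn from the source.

Step 1 — Angular frequency: ω = 2π·f = 2π·1530 = 9613 rad/s.
Step 2 — Component impedances:
  R: Z = R = 90 Ω
  L: Z = jωL = j·9613·0.00263 = 0 + j25.28 Ω
Step 3 — Series combination: Z_total = R + L = 90 + j25.28 Ω = 93.48∠15.7° Ω.
Step 4 — Source phasor: V = 14.8∠134.5° V = -10.37 + j10.56 V.
Step 5 — Ohm's law: I = V / Z_total = (-10.37 + j10.56) / (90 + j25.28) = -0.07629 + j0.1387 A.
Step 6 — Convert to polar: |I| = 0.1583 A, ∠I = 118.8°.

I = 0.1583∠118.8° A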